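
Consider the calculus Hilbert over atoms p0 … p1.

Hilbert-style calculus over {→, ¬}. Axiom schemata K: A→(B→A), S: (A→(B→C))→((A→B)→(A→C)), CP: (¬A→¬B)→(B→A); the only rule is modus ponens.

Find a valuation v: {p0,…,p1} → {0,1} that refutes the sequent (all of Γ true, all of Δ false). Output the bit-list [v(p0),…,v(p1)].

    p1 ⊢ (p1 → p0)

Truth-table refutation:
  v=00: Γ:[p1=F] Δ:[(p1 → p0)=T] refutes=False
  v=01: Γ:[p1=T] Δ:[(p1 → p0)=F] refutes=True  ← countermodel

Result: [0, 1]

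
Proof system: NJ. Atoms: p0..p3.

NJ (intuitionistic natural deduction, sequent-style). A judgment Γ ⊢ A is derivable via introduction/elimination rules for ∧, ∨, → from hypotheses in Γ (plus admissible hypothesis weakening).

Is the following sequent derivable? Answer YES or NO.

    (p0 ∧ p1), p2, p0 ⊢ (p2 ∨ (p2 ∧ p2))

Proof tree:
[∨I₂] (p0 ∧ p1), p2, p0 ⊢ (p2 ∨ (p2 ∧ p2))
  [∧I] (p0 ∧ p1), p2, p0 ⊢ (p2 ∧ p2)
    [Wk] p2, (p0 ∧ p1), p0 ⊢ p2
      [Wk] p2, (p0 ∧ p1) ⊢ p2
        [Ax] p2 ⊢ p2
    [Wk] p2, (p0 ∧ p1), p0 ⊢ p2
      [Wk] p2, (p0 ∧ p1) ⊢ p2
        [Ax] p2 ⊢ p2

Result: YES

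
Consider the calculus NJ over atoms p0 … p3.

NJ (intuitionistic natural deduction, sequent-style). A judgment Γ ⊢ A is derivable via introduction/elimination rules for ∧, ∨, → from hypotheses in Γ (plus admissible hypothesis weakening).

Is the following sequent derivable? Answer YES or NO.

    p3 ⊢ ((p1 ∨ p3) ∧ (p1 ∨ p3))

Derivation trace:
[∧I] p3 ⊢ ((p1 ∨ p3) ∧ (p1 ∨ p3))
  [∨I₂] p3 ⊢ (p1 ∨ p3)
    [Ax] p3 ⊢ p3
  [∨I₂] p3 ⊢ (p1 ∨ p3)
    [Ax] p3 ⊢ p3

Result: YES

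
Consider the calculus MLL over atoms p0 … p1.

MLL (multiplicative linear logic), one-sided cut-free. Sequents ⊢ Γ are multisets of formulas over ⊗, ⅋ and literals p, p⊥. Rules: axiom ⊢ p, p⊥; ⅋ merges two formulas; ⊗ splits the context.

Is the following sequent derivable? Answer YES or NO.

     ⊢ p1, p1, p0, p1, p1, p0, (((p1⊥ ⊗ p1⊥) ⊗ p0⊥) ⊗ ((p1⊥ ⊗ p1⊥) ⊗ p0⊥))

Derivation (root first):
[⊗]  ⊢ p1, p1, p0, p1, p1, p0, (((p1⊥ ⊗ p1⊥) ⊗ p0⊥) ⊗ ((p1⊥ ⊗ p1⊥) ⊗ p0⊥))
  [⊗]  ⊢ p1, p1, p0, ((p1⊥ ⊗ p1⊥) ⊗ p0⊥)
    [⊗]  ⊢ p1, p1, (p1⊥ ⊗ p1⊥)
      [Ax]  ⊢ p1, p1⊥
      [Ax]  ⊢ p1, p1⊥
    [Ax]  ⊢ p0, p0⊥
  [⊗]  ⊢ p1, p1, p0, ((p1⊥ ⊗ p1⊥) ⊗ p0⊥)
    [⊗]  ⊢ p1, p1, (p1⊥ ⊗ p1⊥)
      [Ax]  ⊢ p1, p1⊥
      [Ax]  ⊢ p1, p1⊥
    [Ax]  ⊢ p0, p0⊥

Result: YES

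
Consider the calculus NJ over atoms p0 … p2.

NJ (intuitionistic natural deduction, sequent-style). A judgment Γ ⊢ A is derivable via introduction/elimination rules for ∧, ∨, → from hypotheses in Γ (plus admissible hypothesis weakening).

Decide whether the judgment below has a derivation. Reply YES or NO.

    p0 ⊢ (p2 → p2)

Derivation trace:
[Wk] p0 ⊢ (p2 → p2)
  [→I]  ⊢ (p2 → p2)
    [Ax] p2 ⊢ p2

Result: YES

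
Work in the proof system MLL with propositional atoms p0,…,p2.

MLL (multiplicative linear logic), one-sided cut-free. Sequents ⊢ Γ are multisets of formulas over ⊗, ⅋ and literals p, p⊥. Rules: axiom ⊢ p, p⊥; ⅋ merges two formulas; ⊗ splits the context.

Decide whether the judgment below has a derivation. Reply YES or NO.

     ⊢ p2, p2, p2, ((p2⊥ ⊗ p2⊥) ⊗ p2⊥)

Proof tree:
[⊗]  ⊢ p2, p2, p2, ((p2⊥ ⊗ p2⊥) ⊗ p2⊥)
  [⊗]  ⊢ p2, p2, (p2⊥ ⊗ p2⊥)
    [Ax]  ⊢ p2, p2⊥
    [Ax]  ⊢ p2, p2⊥
  [Ax]  ⊢ p2, p2⊥

Result: YES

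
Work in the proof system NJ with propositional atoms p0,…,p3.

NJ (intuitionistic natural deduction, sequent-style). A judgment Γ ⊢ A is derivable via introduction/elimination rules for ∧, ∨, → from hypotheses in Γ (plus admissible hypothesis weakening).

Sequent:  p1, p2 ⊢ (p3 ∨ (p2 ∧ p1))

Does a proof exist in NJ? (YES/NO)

Derivation trace:
[∨I₂] p1, p2 ⊢ (p3 ∨ (p2 ∧ p1))
  [∧I] p1, p2 ⊢ (p2 ∧ p1)
    [Ax] p2 ⊢ p2
    [Ax] p1 ⊢ p1

Result: YES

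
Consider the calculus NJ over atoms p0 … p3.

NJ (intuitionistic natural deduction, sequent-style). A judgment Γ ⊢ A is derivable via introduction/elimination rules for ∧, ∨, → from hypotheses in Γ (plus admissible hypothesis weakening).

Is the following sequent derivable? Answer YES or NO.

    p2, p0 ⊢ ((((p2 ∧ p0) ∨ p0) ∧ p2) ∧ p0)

Proof tree:
[∧I] p2, p0 ⊢ ((((p2 ∧ p0) ∨ p0) ∧ p2) ∧ p0)
  [∧I] p2, p0 ⊢ (((p2 ∧ p0) ∨ p0) ∧ p2)
    [∨I₁] p2, p0 ⊢ ((p2 ∧ p0) ∨ p0)
      [∧I] p2, p0 ⊢ (p2 ∧ p0)
        [Ax] p2 ⊢ p2
        [Ax] p0 ⊢ p0
    [Ax] p2 ⊢ p2
  [Ax] p0 ⊢ p0

Result: YES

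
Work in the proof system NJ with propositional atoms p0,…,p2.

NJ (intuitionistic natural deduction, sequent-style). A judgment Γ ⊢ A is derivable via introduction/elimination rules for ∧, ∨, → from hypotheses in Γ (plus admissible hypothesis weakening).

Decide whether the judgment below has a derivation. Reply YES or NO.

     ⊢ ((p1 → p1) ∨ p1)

Derivation trace:
[∨I₁]  ⊢ ((p1 → p1) ∨ p1)
  [→I]  ⊢ (p1 → p1)
    [Ax] p1 ⊢ p1

Result: YES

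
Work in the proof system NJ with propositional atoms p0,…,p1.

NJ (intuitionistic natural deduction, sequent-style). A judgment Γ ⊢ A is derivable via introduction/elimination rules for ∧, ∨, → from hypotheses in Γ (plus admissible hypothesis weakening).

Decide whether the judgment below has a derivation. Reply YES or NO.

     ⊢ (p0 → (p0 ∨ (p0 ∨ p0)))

Proof tree:
[→I]  ⊢ (p0 → (p0 ∨ (p0 ∨ p0)))
  [∨I₂] p0 ⊢ (p0 ∨ (p0 ∨ p0))
    [∨I₁] p0 ⊢ (p0 ∨ p0)
      [Ax] p0 ⊢ p0

Result: YES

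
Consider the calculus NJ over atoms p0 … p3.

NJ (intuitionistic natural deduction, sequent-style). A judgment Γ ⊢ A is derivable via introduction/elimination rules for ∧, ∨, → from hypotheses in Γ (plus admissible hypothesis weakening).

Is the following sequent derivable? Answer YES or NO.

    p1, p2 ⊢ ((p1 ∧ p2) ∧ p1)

Derivation (root first):
[∧I] p1, p2 ⊢ ((p1 ∧ p2) ∧ p1)
  [∧I] p1, p2 ⊢ (p1 ∧ p2)
    [Ax] p1 ⊢ p1
    [Ax] p2 ⊢ p2
  [Ax] p1 ⊢ p1

Result: YES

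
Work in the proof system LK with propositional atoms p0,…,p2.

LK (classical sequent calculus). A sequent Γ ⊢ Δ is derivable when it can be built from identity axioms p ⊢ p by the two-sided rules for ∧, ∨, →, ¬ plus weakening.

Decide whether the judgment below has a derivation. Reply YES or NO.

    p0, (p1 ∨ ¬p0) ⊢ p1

Derivation trace:
[∨L] p0, (p1 ∨ ¬p0) ⊢ p1
  [Ax] p1 ⊢ p1
  [¬L] p0, ¬p0 ⊢ 
    [Ax] p0 ⊢ p0

Result: YES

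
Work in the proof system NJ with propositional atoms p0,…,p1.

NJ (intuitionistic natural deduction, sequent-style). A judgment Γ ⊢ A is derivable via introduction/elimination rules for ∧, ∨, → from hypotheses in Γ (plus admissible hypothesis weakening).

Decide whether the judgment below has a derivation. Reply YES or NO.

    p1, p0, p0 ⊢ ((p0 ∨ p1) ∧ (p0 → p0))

Proof tree:
[Wk] p1, p0, p0 ⊢ ((p0 ∨ p1) ∧ (p0 → p0))
  [∧I] p1, p0 ⊢ ((p0 ∨ p1) ∧ (p0 → p0))
    [∨I₂] p1 ⊢ (p0 ∨ p1)
      [Ax] p1 ⊢ p1
    [→I] p0 ⊢ (p0 → p0)
      [Wk] p0, p0 ⊢ p0
        [Ax] p0 ⊢ p0

Result: YES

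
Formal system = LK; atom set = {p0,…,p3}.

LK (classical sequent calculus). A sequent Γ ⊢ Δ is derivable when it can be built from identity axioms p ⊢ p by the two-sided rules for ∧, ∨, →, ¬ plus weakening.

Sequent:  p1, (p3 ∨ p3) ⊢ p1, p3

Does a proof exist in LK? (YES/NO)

Proof tree:
[∨L] p1, (p3 ∨ p3) ⊢ p1, p3
  [Ax] p3 ⊢ p3
  [WL] p1, p3 ⊢ p1
    [Ax] p1 ⊢ p1

Result: YES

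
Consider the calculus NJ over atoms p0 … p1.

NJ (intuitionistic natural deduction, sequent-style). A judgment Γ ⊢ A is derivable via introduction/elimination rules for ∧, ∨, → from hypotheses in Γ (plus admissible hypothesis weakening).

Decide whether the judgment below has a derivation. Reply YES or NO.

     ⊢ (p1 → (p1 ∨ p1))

Derivation trace:
[→I]  ⊢ (p1 → (p1 ∨ p1))
  [∨I₂] p1 ⊢ (p1 ∨ p1)
    [Ax] p1 ⊢ p1

Result: YES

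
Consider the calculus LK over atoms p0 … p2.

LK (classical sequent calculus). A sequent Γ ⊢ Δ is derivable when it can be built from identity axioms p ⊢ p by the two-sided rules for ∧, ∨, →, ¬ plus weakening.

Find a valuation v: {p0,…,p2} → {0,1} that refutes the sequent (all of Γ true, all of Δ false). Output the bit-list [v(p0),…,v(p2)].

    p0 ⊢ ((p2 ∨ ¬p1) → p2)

Truth-table refutation:
  v=000: Γ:[p0=F] Δ:[((p2 ∨ ¬p1) → p2)=F] refutes=False
  v=001: Γ:[p0=F] Δ:[((p2 ∨ ¬p1) → p2)=T] refutes=False
  v=010: Γ:[p0=F] Δ:[((p2 ∨ ¬p1) → p2)=T] refutes=False
  v=011: Γ:[p0=F] Δ:[((p2 ∨ ¬p1) → p2)=T] refutes=False
  v=100: Γ:[p0=T] Δ:[((p2 ∨ ¬p1) → p2)=F] refutes=True  ← countermodel

Result: [1, 0, 0]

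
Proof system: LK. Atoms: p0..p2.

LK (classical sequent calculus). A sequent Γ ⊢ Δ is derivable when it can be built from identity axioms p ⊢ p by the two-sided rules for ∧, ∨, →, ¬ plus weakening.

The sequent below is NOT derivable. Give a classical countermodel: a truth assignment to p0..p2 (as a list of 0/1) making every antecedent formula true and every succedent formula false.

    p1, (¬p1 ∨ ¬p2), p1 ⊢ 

Enumerate valuations to refute Γ ⊢ Δ:
  v=000: Γ:[p1=F, (¬p1 ∨ ¬p2)=T, p1=F] Δ:[] refutes=False
  v=001: Γ:[p1=F, (¬p1 ∨ ¬p2)=T, p1=F] Δ:[] refutes=False
  v=010: Γ:[p1=T, (¬p1 ∨ ¬p2)=T, p1=T] Δ:[] refutes=True  ← countermodel

Result: [0, 1, 0]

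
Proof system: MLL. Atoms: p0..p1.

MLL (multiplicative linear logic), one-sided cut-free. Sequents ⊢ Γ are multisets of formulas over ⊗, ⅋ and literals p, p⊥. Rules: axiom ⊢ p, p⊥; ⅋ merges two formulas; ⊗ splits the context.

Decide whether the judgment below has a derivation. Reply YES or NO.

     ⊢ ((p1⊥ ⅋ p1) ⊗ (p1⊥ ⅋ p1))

Derivation (root first):
[⊗]  ⊢ ((p1⊥ ⅋ p1) ⊗ (p1⊥ ⅋ p1))
  [⅋]  ⊢ (p1⊥ ⅋ p1)
    [Ax]  ⊢ p1, p1⊥
  [⅋]  ⊢ (p1⊥ ⅋ p1)
    [Ax]  ⊢ p1, p1⊥

Result: YES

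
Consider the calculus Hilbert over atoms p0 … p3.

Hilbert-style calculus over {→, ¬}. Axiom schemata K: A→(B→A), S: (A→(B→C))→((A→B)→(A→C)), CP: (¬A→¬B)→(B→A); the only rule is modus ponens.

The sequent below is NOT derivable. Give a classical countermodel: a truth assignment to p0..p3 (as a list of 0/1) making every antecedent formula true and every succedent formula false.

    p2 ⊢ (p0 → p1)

Enumerate valuations to refute Γ ⊢ Δ:
  v=0000: Γ:[p2=F] Δ:[(p0 → p1)=T] refutes=False
  v=0001: Γ:[p2=F] Δ:[(p0 → p1)=T] refutes=False
  v=0010: Γ:[p2=T] Δ:[(p0 → p1)=T] refutes=False
  v=0011: Γ:[p2=T] Δ:[(p0 → p1)=T] refutes=False
  v=0100: Γ:[p2=F] Δ:[(p0 → p1)=T] refutes=False
  v=0101: Γ:[p2=F] Δ:[(p0 → p1)=T] refutes=False
  v=0110: Γ:[p2=T] Δ:[(p0 → p1)=T] refutes=False
  v=0111: Γ:[p2=T] Δ:[(p0 → p1)=T] refutes=False
  v=1000: Γ:[p2=F] Δ:[(p0 → p1)=F] refutes=False
  v=1001: Γ:[p2=F] Δ:[(p0 → p1)=F] refutes=False
  v=1010: Γ:[p2=T] Δ:[(p0 → p1)=F] refutes=True  ← countermodel

Result: [1, 0, 1, 0]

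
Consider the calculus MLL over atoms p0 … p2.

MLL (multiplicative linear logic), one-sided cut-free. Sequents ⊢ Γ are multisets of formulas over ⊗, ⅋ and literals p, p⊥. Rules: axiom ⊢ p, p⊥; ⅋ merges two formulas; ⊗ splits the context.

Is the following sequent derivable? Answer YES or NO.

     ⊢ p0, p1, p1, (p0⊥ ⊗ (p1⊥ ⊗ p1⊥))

Derivation trace:
[⊗]  ⊢ p0, p1, p1, (p0⊥ ⊗ (p1⊥ ⊗ p1⊥))
  [Ax]  ⊢ p0, p0⊥
  [⊗]  ⊢ p1, p1, (p1⊥ ⊗ p1⊥)
    [Ax]  ⊢ p1, p1⊥
    [Ax]  ⊢ p1, p1⊥

Result: YES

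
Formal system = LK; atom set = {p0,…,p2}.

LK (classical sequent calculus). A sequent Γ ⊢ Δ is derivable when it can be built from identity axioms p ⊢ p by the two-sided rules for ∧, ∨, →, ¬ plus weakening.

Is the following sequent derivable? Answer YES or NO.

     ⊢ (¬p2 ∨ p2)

Derivation trace:
[∨R]  ⊢ (¬p2 ∨ p2)
  [¬R]  ⊢ p2, ¬p2
    [Ax] p2 ⊢ p2

Result: YES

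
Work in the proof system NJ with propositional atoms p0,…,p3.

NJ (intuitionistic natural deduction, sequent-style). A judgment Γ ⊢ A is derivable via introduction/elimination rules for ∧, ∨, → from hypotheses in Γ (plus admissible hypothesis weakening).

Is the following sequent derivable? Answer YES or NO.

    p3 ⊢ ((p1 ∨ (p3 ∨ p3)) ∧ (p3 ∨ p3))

Derivation trace:
[∧I] p3 ⊢ ((p1 ∨ (p3 ∨ p3)) ∧ (p3 ∨ p3))
  [∨I₂] p3 ⊢ (p1 ∨ (p3 ∨ p3))
    [∨I₁] p3 ⊢ (p3 ∨ p3)
      [Ax] p3 ⊢ p3
  [∨I₂] p3 ⊢ (p3 ∨ p3)
    [Ax] p3 ⊢ p3

Result: YES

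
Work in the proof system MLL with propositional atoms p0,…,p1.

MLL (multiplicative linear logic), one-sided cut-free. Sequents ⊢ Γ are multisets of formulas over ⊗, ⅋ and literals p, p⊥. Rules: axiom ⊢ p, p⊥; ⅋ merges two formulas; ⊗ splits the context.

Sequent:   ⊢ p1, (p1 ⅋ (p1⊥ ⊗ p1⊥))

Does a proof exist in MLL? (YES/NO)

Derivation trace:
[⅋]  ⊢ p1, (p1 ⅋ (p1⊥ ⊗ p1⊥))
  [⊗]  ⊢ p1, p1, (p1⊥ ⊗ p1⊥)
    [Ax]  ⊢ p1, p1⊥
    [Ax]  ⊢ p1, p1⊥

Result: YES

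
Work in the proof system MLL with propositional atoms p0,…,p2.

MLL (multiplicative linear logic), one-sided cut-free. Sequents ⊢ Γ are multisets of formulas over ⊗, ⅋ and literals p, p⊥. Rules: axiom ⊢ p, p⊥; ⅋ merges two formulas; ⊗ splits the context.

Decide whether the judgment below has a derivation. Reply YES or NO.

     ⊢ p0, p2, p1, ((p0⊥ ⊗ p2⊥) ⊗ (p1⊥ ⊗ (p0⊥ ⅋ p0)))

Proof tree:
[⊗]  ⊢ p0, p2, p1, ((p0⊥ ⊗ p2⊥) ⊗ (p1⊥ ⊗ (p0⊥ ⅋ p0)))
  [⊗]  ⊢ p0, p2, (p0⊥ ⊗ p2⊥)
    [Ax]  ⊢ p0, p0⊥
    [Ax]  ⊢ p2, p2⊥
  [⊗]  ⊢ p1, (p1⊥ ⊗ (p0⊥ ⅋ p0))
    [Ax]  ⊢ p1, p1⊥
    [⅋]  ⊢ (p0⊥ ⅋ p0)
      [Ax]  ⊢ p0, p0⊥

Result: YES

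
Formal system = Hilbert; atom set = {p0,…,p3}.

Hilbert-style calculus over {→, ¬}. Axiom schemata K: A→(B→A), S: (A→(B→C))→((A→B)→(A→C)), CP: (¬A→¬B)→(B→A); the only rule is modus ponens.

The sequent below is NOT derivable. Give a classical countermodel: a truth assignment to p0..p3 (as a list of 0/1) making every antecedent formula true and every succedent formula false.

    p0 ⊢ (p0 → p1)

Enumerate valuations to refute Γ ⊢ Δ:
  v=0000: Γ:[p0=F] Δ:[(p0 → p1)=T] refutes=False
  v=0001: Γ:[p0=F] Δ:[(p0 → p1)=T] refutes=False
  v=0010: Γ:[p0=F] Δ:[(p0 → p1)=T] refutes=False
  v=0011: Γ:[p0=F] Δ:[(p0 → p1)=T] refutes=False
  v=0100: Γ:[p0=F] Δ:[(p0 → p1)=T] refutes=False
  v=0101: Γ:[p0=F] Δ:[(p0 → p1)=T] refutes=False
  v=0110: Γ:[p0=F] Δ:[(p0 → p1)=T] refutes=False
  v=0111: Γ:[p0=F] Δ:[(p0 → p1)=T] refutes=False
  v=1000: Γ:[p0=T] Δ:[(p0 → p1)=F] refutes=True  ← countermodel

Result: [1, 0, 0, 0]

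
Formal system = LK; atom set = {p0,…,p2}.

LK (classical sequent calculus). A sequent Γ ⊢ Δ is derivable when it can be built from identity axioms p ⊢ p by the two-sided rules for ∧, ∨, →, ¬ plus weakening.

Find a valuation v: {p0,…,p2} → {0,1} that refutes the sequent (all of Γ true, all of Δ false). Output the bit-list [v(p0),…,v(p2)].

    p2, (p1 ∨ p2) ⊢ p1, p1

Search for a countermodel by truth-table:
  v=000: Γ:[p2=F, (p1 ∨ p2)=F] Δ:[p1=F, p1=F] refutes=False
  v=001: Γ:[p2=T, (p1 ∨ p2)=T] Δ:[p1=F, p1=F] refutes=True  ← countermodel

Result: [0, 0, 1]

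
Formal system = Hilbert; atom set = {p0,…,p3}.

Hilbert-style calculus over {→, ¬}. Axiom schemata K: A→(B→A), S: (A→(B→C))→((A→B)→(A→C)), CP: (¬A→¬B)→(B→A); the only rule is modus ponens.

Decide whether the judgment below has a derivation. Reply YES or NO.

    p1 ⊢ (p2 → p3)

Truth-table refutation:
  v=0000: Γ:[p1=F] Δ:[(p2 → p3)=T] refutes=False
  v=0001: Γ:[p1=F] Δ:[(p2 → p3)=T] refutes=False
  v=0010: Γ:[p1=F] Δ:[(p2 → p3)=F] refutes=False
  v=0011: Γ:[p1=F] Δ:[(p2 → p3)=T] refutes=False
  v=0100: Γ:[p1=T] Δ:[(p2 → p3)=T] refutes=False
  v=0101: Γ:[p1=T] Δ:[(p2 → p3)=T] refutes=False
  v=0110: Γ:[p1=T] Δ:[(p2 → p3)=F] refutes=True  ← countermodel

Result: NO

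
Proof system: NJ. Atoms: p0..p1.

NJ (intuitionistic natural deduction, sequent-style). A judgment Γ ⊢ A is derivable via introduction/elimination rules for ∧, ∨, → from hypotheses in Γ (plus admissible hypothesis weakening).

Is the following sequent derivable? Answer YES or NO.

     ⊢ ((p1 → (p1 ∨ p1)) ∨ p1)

Derivation (root first):
[∨I₁]  ⊢ ((p1 → (p1 ∨ p1)) ∨ p1)
  [→I]  ⊢ (p1 → (p1 ∨ p1))
    [∨I₂] p1 ⊢ (p1 ∨ p1)
      [Ax] p1 ⊢ p1

Result: YES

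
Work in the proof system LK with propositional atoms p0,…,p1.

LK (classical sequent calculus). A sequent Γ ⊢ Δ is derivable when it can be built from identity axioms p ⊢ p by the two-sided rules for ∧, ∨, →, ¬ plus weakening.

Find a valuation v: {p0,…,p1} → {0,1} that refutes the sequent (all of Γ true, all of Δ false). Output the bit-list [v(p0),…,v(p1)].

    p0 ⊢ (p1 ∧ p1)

Enumerate valuations to refute Γ ⊢ Δ:
  v=00: Γ:[p0=F] Δ:[(p1 ∧ p1)=F] refutes=False
  v=01: Γ:[p0=F] Δ:[(p1 ∧ p1)=T] refutes=False
  v=10: Γ:[p0=T] Δ:[(p1 ∧ p1)=F] refutes=True  ← countermodel

Result: [1, 0]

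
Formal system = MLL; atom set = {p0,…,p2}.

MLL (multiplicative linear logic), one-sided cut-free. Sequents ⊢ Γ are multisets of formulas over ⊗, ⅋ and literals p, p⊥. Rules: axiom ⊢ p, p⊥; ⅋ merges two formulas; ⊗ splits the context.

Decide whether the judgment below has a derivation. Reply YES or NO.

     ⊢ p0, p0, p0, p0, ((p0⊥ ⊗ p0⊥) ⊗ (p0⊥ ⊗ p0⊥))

Derivation trace:
[⊗]  ⊢ p0, p0, p0, p0, ((p0⊥ ⊗ p0⊥) ⊗ (p0⊥ ⊗ p0⊥))
  [⊗]  ⊢ p0, p0, (p0⊥ ⊗ p0⊥)
    [Ax]  ⊢ p0, p0⊥
    [Ax]  ⊢ p0, p0⊥
  [⊗]  ⊢ p0, p0, (p0⊥ ⊗ p0⊥)
    [Ax]  ⊢ p0, p0⊥
    [Ax]  ⊢ p0, p0⊥

Result: YES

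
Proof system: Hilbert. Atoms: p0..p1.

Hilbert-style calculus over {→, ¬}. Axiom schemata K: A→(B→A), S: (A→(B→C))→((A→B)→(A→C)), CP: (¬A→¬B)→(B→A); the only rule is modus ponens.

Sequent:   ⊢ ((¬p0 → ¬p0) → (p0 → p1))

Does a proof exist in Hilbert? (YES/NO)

Truth-table refutation:
  v=00: Γ:[] Δ:[((¬p0 → ¬p0) → (p0 → p1))=T] refutes=False
  v=01: Γ:[] Δ:[((¬p0 → ¬p0) → (p0 → p1))=T] refutes=False
  v=10: Γ:[] Δ:[((¬p0 → ¬p0) → (p0 → p1))=F] refutes=True  ← countermodel

Result: NO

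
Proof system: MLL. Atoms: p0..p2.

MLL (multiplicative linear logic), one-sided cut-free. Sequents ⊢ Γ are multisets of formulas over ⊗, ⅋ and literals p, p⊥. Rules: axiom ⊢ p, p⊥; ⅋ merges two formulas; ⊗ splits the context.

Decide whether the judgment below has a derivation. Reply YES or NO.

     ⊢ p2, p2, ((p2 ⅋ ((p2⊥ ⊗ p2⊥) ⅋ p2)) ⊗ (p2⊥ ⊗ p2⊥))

Derivation (root first):
[⊗]  ⊢ p2, p2, ((p2 ⅋ ((p2⊥ ⊗ p2⊥) ⅋ p2)) ⊗ (p2⊥ ⊗ p2⊥))
  [⅋]  ⊢ (p2 ⅋ ((p2⊥ ⊗ p2⊥) ⅋ p2))
    [⅋]  ⊢ p2, ((p2⊥ ⊗ p2⊥) ⅋ p2)
      [⊗]  ⊢ p2, p2, (p2⊥ ⊗ p2⊥)
        [Ax]  ⊢ p2, p2⊥
        [Ax]  ⊢ p2, p2⊥
  [⊗]  ⊢ p2, p2, (p2⊥ ⊗ p2⊥)
    [Ax]  ⊢ p2, p2⊥
    [Ax]  ⊢ p2, p2⊥

Result: YES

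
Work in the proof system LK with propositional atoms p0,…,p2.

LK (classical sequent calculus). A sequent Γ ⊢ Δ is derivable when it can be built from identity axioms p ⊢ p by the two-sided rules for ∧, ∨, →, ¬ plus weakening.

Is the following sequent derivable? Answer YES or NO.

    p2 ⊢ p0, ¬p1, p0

Enumerate valuations to refute Γ ⊢ Δ:
  v=000: Γ:[p2=F] Δ:[p0=F, ¬p1=T, p0=F] refutes=False
  v=001: Γ:[p2=T] Δ:[p0=F, ¬p1=T, p0=F] refutes=False
  v=010: Γ:[p2=F] Δ:[p0=F, ¬p1=F, p0=F] refutes=False
  v=011: Γ:[p2=T] Δ:[p0=F, ¬p1=F, p0=F] refutes=True  ← countermodel

Result: NO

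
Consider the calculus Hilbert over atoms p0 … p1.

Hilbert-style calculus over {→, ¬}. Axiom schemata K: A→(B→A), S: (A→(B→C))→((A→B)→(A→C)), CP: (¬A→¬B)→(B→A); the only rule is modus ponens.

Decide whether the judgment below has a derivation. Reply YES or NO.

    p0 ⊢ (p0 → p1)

Search for a countermodel by truth-table:
  v=00: Γ:[p0=F] Δ:[(p0 → p1)=T] refutes=False
  v=01: Γ:[p0=F] Δ:[(p0 → p1)=T] refutes=False
  v=10: Γ:[p0=T] Δ:[(p0 → p1)=F] refutes=True  ← countermodel

Result: NO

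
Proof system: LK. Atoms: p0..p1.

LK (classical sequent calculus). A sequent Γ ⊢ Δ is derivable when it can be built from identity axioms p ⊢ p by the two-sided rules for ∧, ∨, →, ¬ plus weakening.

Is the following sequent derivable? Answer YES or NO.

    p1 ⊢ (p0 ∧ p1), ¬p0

Proof tree:
[¬R] p1 ⊢ (p0 ∧ p1), ¬p0
  [∧R] p1, p0 ⊢ (p0 ∧ p1)
    [Ax] p0 ⊢ p0
    [Ax] p1 ⊢ p1

Result: YES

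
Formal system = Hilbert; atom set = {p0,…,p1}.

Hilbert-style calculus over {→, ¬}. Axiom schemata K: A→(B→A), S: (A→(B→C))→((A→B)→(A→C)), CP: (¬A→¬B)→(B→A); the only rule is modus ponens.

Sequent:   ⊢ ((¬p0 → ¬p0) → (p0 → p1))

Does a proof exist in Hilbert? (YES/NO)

Truth-table refutation:
  v=00: Γ:[] Δ:[((¬p0 → ¬p0) → (p0 → p1))=T] refutes=False
  v=01: Γ:[] Δ:[((¬p0 → ¬p0) → (p0 → p1))=T] refutes=False
  v=10: Γ:[] Δ:[((¬p0 → ¬p0) → (p0 → p1))=F] refutes=True  ← countermodel

Result: NO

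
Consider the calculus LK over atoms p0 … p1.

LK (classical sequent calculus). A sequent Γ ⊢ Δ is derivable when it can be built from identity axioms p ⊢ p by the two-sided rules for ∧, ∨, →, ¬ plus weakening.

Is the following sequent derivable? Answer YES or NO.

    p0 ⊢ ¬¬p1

Truth-table refutation:
  v=00: Γ:[p0=F] Δ:[¬¬p1=F] refutes=False
  v=01: Γ:[p0=F] Δ:[¬¬p1=T] refutes=False
  v=10: Γ:[p0=T] Δ:[¬¬p1=F] refutes=True  ← countermodel

Result: NO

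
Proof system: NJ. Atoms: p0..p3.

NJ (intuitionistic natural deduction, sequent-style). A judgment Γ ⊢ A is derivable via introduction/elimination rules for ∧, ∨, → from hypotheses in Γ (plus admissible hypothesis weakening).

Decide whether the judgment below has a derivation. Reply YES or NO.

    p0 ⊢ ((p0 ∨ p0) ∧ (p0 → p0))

Derivation (root first):
[∧I] p0 ⊢ ((p0 ∨ p0) ∧ (p0 → p0))
  [∨I₂] p0 ⊢ (p0 ∨ p0)
    [Ax] p0 ⊢ p0
  [→I]  ⊢ (p0 → p0)
    [Ax] p0 ⊢ p0

Result: YES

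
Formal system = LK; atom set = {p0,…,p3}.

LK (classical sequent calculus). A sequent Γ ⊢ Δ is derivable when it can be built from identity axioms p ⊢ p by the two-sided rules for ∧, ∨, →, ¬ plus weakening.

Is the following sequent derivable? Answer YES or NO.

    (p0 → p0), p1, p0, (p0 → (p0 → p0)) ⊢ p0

Derivation (root first):
[→L] (p0 → p0), p1, p0, (p0 → (p0 → p0)) ⊢ p0
  [WL] p0, (p0 → p0), p1 ⊢ p0
    [→L] p0, (p0 → p0) ⊢ p0
      [WR] p0 ⊢ p0, p0
        [Ax] p0 ⊢ p0
      [Ax] p0 ⊢ p0
  [→L] p0, (p0 → p0) ⊢ p0
    [WR] p0 ⊢ p0, p0
      [Ax] p0 ⊢ p0
    [Ax] p0 ⊢ p0

Result: YES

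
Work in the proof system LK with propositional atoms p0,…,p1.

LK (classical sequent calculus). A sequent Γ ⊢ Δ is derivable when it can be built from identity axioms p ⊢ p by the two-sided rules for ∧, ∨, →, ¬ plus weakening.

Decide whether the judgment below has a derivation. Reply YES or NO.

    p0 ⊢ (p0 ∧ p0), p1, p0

Proof tree:
[WR] p0 ⊢ (p0 ∧ p0), p1, p0
  [WR] p0 ⊢ (p0 ∧ p0), p1
    [∧R] p0 ⊢ (p0 ∧ p0)
      [Ax] p0 ⊢ p0
      [Ax] p0 ⊢ p0

Result: YES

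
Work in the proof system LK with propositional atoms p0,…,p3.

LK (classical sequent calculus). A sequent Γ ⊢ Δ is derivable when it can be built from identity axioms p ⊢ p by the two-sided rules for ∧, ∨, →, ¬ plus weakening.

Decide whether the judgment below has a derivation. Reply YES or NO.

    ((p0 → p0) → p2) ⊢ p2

Derivation (root first):
[→L] ((p0 → p0) → p2) ⊢ p2
  [→R]  ⊢ (p0 → p0)
    [Ax] p0 ⊢ p0
  [Ax] p2 ⊢ p2

Result: YES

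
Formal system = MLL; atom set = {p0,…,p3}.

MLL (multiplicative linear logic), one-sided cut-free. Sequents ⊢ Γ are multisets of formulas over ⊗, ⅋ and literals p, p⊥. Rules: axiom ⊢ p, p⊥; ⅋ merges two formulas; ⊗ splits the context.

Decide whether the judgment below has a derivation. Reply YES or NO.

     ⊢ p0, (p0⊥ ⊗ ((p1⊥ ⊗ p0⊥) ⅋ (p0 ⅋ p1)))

Derivation trace:
[⊗]  ⊢ p0, (p0⊥ ⊗ ((p1⊥ ⊗ p0⊥) ⅋ (p0 ⅋ p1)))
  [Ax]  ⊢ p0, p0⊥
  [⅋]  ⊢ ((p1⊥ ⊗ p0⊥) ⅋ (p0 ⅋ p1))
    [⅋]  ⊢ (p1⊥ ⊗ p0⊥), (p0 ⅋ p1)
      [⊗]  ⊢ p1, p0, (p1⊥ ⊗ p0⊥)
        [Ax]  ⊢ p1, p1⊥
        [Ax]  ⊢ p0, p0⊥

Result: YES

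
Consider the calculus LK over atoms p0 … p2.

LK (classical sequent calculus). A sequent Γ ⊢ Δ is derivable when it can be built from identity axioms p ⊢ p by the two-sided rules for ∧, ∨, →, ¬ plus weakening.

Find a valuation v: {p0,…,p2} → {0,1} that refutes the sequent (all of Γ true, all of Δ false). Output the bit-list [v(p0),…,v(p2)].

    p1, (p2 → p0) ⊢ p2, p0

Truth-table refutation:
  v=000: Γ:[p1=F, (p2 → p0)=T] Δ:[p2=F, p0=F] refutes=False
  v=001: Γ:[p1=F, (p2 → p0)=F] Δ:[p2=T, p0=F] refutes=False
  v=010: Γ:[p1=T, (p2 → p0)=T] Δ:[p2=F, p0=F] refutes=True  ← countermodel

Result: [0, 1, 0]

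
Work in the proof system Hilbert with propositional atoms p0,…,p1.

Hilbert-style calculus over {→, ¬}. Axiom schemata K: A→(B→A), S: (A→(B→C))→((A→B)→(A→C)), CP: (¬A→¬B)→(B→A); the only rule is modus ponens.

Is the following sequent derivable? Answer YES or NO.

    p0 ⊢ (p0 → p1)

Search for a countermodel by truth-table:
  v=00: Γ:[p0=F] Δ:[(p0 → p1)=T] refutes=False
  v=01: Γ:[p0=F] Δ:[(p0 → p1)=T] refutes=False
  v=10: Γ:[p0=T] Δ:[(p0 → p1)=F] refutes=True  ← countermodel

Result: NO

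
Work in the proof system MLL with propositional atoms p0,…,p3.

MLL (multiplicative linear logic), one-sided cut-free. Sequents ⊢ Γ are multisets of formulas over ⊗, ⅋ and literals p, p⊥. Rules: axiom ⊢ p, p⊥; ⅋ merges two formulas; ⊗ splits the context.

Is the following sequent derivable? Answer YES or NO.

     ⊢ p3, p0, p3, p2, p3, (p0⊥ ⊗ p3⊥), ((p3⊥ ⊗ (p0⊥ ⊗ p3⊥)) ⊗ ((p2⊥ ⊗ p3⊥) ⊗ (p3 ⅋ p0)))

Derivation (root first):
[⊗]  ⊢ p3, p0, p3, p2, p3, (p0⊥ ⊗ p3⊥), ((p3⊥ ⊗ (p0⊥ ⊗ p3⊥)) ⊗ ((p2⊥ ⊗ p3⊥) ⊗ (p3 ⅋ p0)))
  [⊗]  ⊢ p3, p0, p3, (p3⊥ ⊗ (p0⊥ ⊗ p3⊥))
    [Ax]  ⊢ p3, p3⊥
    [⊗]  ⊢ p0, p3, (p0⊥ ⊗ p3⊥)
      [Ax]  ⊢ p0, p0⊥
      [Ax]  ⊢ p3, p3⊥
  [⊗]  ⊢ p2, p3, (p0⊥ ⊗ p3⊥), ((p2⊥ ⊗ p3⊥) ⊗ (p3 ⅋ p0))
    [⊗]  ⊢ p2, p3, (p2⊥ ⊗ p3⊥)
      [Ax]  ⊢ p2, p2⊥
      [Ax]  ⊢ p3, p3⊥
    [⅋]  ⊢ (p0⊥ ⊗ p3⊥), (p3 ⅋ p0)
      [⊗]  ⊢ p0, p3, (p0⊥ ⊗ p3⊥)
        [Ax]  ⊢ p0, p0⊥
        [Ax]  ⊢ p3, p3⊥

Result: YES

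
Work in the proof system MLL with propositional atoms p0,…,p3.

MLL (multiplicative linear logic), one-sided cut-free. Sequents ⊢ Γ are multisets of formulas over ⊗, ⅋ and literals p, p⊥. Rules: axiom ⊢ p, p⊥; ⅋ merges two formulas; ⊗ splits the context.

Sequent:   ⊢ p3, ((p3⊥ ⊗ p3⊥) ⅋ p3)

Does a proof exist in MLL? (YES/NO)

Derivation trace:
[⅋]  ⊢ p3, ((p3⊥ ⊗ p3⊥) ⅋ p3)
  [⊗]  ⊢ p3, p3, (p3⊥ ⊗ p3⊥)
    [Ax]  ⊢ p3, p3⊥
    [Ax]  ⊢ p3, p3⊥

Result: YES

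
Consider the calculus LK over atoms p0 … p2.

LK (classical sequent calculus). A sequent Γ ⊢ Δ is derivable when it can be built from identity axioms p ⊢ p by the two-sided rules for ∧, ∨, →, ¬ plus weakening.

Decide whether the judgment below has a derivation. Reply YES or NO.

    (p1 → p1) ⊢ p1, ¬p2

Truth-table refutation:
  v=000: Γ:[(p1 → p1)=T] Δ:[p1=F, ¬p2=T] refutes=False
  v=001: Γ:[(p1 → p1)=T] Δ:[p1=F, ¬p2=F] refutes=True  ← countermodel

Result: NO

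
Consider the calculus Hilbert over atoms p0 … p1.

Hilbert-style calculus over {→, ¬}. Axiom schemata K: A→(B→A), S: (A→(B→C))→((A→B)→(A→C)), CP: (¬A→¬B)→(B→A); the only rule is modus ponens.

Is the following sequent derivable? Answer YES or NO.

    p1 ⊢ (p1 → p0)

Enumerate valuations to refute Γ ⊢ Δ:
  v=00: Γ:[p1=F] Δ:[(p1 → p0)=T] refutes=False
  v=01: Γ:[p1=T] Δ:[(p1 → p0)=F] refutes=True  ← countermodel

Result: NO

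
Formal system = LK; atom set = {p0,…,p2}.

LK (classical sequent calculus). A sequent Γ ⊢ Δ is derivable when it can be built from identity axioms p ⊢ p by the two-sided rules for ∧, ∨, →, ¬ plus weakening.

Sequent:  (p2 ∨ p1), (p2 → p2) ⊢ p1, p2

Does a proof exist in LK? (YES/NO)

Derivation (root first):
[→L] (p2 ∨ p1), (p2 → p2) ⊢ p1, p2
  [∨L] (p2 ∨ p1) ⊢ p1, p2
    [Ax] p2 ⊢ p2
    [Ax] p1 ⊢ p1
  [Ax] p2 ⊢ p2

Result: YES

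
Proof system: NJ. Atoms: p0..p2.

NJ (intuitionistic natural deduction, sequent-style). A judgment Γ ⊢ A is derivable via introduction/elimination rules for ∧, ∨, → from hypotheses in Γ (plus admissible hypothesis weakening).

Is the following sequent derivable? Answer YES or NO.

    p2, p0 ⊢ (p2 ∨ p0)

Derivation (root first):
[∨I₁] p2, p0 ⊢ (p2 ∨ p0)
  [Wk] p2, p0 ⊢ p2
    [Ax] p2 ⊢ p2

Result: YES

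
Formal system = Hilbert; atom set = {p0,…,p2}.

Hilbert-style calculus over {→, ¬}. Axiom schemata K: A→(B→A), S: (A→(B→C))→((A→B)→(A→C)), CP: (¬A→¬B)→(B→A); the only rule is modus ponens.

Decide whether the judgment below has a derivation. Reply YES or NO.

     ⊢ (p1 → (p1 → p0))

Search for a countermodel by truth-table:
  v=000: Γ:[] Δ:[(p1 → (p1 → p0))=T] refutes=False
  v=001: Γ:[] Δ:[(p1 → (p1 → p0))=T] refutes=False
  v=010: Γ:[] Δ:[(p1 → (p1 → p0))=F] refutes=True  ← countermodel

Result: NO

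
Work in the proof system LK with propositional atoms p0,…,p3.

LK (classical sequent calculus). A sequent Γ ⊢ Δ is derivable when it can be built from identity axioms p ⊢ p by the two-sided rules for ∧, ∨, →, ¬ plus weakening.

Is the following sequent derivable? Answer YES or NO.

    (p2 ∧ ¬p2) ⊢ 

Derivation (root first):
[∧L] (p2 ∧ ¬p2) ⊢ 
  [¬L] p2, ¬p2 ⊢ 
    [Ax] p2 ⊢ p2

Result: YES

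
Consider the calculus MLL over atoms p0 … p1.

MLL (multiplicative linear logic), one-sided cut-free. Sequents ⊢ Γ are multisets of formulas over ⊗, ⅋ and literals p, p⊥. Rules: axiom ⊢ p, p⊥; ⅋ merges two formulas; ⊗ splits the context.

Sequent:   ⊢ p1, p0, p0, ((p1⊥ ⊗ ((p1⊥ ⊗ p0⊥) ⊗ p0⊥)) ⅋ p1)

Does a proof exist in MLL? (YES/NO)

Proof tree:
[⅋]  ⊢ p1, p0, p0, ((p1⊥ ⊗ ((p1⊥ ⊗ p0⊥) ⊗ p0⊥)) ⅋ p1)
  [⊗]  ⊢ p1, p1, p0, p0, (p1⊥ ⊗ ((p1⊥ ⊗ p0⊥) ⊗ p0⊥))
    [Ax]  ⊢ p1, p1⊥
    [⊗]  ⊢ p1, p0, p0, ((p1⊥ ⊗ p0⊥) ⊗ p0⊥)
      [⊗]  ⊢ p1, p0, (p1⊥ ⊗ p0⊥)
        [Ax]  ⊢ p1, p1⊥
        [Ax]  ⊢ p0, p0⊥
      [Ax]  ⊢ p0, p0⊥

Result: YES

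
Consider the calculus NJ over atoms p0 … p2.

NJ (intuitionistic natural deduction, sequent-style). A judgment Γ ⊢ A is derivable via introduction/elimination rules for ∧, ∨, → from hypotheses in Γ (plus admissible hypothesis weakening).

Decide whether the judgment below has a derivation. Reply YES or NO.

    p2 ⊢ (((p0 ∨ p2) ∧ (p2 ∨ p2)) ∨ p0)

Derivation (root first):
[∨I₁] p2 ⊢ (((p0 ∨ p2) ∧ (p2 ∨ p2)) ∨ p0)
  [∧I] p2 ⊢ ((p0 ∨ p2) ∧ (p2 ∨ p2))
    [∨I₂] p2 ⊢ (p0 ∨ p2)
      [Ax] p2 ⊢ p2
    [∨I₂] p2 ⊢ (p2 ∨ p2)
      [Ax] p2 ⊢ p2

Result: YES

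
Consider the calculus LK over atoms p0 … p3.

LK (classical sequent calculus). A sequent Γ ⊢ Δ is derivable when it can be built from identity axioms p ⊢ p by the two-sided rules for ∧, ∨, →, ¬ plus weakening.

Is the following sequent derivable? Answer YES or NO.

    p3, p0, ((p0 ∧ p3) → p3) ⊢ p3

Derivation trace:
[→L] p3, p0, ((p0 ∧ p3) → p3) ⊢ p3
  [∧R] p3, p0 ⊢ (p0 ∧ p3)
    [Ax] p0 ⊢ p0
    [Ax] p3 ⊢ p3
  [Ax] p3 ⊢ p3

Result: YES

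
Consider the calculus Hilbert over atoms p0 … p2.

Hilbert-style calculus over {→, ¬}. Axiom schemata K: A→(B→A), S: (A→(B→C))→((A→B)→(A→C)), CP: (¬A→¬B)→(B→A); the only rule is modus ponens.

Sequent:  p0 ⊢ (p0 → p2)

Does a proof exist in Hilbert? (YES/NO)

Truth-table refutation:
  v=000: Γ:[p0=F] Δ:[(p0 → p2)=T] refutes=False
  v=001: Γ:[p0=F] Δ:[(p0 → p2)=T] refutes=False
  v=010: Γ:[p0=F] Δ:[(p0 → p2)=T] refutes=False
  v=011: Γ:[p0=F] Δ:[(p0 → p2)=T] refutes=False
  v=100: Γ:[p0=T] Δ:[(p0 → p2)=F] refutes=True  ← countermodel

Result: NO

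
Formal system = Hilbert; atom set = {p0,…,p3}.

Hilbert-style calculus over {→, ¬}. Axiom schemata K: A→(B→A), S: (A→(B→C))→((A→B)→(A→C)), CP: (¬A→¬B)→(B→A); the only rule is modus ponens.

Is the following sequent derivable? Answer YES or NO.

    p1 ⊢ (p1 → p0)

Search for a countermodel by truth-table:
  v=0000: Γ:[p1=F] Δ:[(p1 → p0)=T] refutes=False
  v=0001: Γ:[p1=F] Δ:[(p1 → p0)=T] refutes=False
  v=0010: Γ:[p1=F] Δ:[(p1 → p0)=T] refutes=False
  v=0011: Γ:[p1=F] Δ:[(p1 → p0)=T] refutes=False
  v=0100: Γ:[p1=T] Δ:[(p1 → p0)=F] refutes=True  ← countermodel

Result: NO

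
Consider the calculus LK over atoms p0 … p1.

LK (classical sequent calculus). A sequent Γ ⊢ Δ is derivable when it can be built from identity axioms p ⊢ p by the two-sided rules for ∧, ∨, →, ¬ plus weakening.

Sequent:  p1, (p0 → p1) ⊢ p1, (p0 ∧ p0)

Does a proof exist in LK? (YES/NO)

Proof tree:
[∧R] p1, (p0 → p1) ⊢ p1, (p0 ∧ p0)
  [WR] p1 ⊢ p1, p0
    [Ax] p1 ⊢ p1
  [→L] p1, (p0 → p1) ⊢ p1, p0
    [WR] p1 ⊢ p1, p0
      [Ax] p1 ⊢ p1
    [WR] p1 ⊢ p1, p0
      [Ax] p1 ⊢ p1

Result: YES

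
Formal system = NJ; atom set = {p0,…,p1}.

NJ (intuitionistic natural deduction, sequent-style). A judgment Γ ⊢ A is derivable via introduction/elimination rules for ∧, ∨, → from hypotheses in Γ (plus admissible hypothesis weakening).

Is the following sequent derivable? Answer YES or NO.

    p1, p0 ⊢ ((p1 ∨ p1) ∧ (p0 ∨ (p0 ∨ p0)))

Derivation trace:
[∧I] p1, p0 ⊢ ((p1 ∨ p1) ∧ (p0 ∨ (p0 ∨ p0)))
  [∨I₂] p1 ⊢ (p1 ∨ p1)
    [Ax] p1 ⊢ p1
  [∨I₂] p0 ⊢ (p0 ∨ (p0 ∨ p0))
    [∨I₂] p0 ⊢ (p0 ∨ p0)
      [Ax] p0 ⊢ p0

Result: YES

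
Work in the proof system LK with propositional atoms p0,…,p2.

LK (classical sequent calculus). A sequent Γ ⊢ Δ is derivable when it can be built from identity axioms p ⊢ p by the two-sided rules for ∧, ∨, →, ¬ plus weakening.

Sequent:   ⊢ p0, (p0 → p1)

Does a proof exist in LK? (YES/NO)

Derivation trace:
[→R]  ⊢ p0, (p0 → p1)
  [WR] p0 ⊢ p0, p1
    [Ax] p0 ⊢ p0

Result: YES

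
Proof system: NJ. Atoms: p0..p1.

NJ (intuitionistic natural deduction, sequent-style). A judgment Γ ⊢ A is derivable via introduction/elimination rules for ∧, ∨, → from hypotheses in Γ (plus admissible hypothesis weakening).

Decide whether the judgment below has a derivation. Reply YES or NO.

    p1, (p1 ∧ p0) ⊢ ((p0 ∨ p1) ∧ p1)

Proof tree:
[∧I] p1, (p1 ∧ p0) ⊢ ((p0 ∨ p1) ∧ p1)
  [Wk] p1, (p1 ∧ p0) ⊢ (p0 ∨ p1)
    [∨I₂] p1 ⊢ (p0 ∨ p1)
      [Ax] p1 ⊢ p1
  [Ax] p1 ⊢ p1

Result: YES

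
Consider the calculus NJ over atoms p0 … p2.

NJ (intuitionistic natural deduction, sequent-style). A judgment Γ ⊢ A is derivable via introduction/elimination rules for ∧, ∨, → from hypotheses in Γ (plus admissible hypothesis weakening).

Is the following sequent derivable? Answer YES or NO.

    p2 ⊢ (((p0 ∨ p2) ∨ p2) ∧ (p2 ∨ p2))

Derivation (root first):
[∧I] p2 ⊢ (((p0 ∨ p2) ∨ p2) ∧ (p2 ∨ p2))
  [∨I₁] p2 ⊢ ((p0 ∨ p2) ∨ p2)
    [∨I₂] p2 ⊢ (p0 ∨ p2)
      [Ax] p2 ⊢ p2
  [∨I₂] p2 ⊢ (p2 ∨ p2)
    [Ax] p2 ⊢ p2

Result: YES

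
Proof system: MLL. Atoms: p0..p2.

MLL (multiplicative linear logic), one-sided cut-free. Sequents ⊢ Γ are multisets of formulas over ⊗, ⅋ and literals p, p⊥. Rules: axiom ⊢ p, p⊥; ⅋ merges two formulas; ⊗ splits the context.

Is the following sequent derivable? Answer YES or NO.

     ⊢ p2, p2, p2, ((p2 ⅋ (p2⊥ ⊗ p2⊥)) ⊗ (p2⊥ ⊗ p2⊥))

Proof tree:
[⊗]  ⊢ p2, p2, p2, ((p2 ⅋ (p2⊥ ⊗ p2⊥)) ⊗ (p2⊥ ⊗ p2⊥))
  [⅋]  ⊢ p2, (p2 ⅋ (p2⊥ ⊗ p2⊥))
    [⊗]  ⊢ p2, p2, (p2⊥ ⊗ p2⊥)
      [Ax]  ⊢ p2, p2⊥
      [Ax]  ⊢ p2, p2⊥
  [⊗]  ⊢ p2, p2, (p2⊥ ⊗ p2⊥)
    [Ax]  ⊢ p2, p2⊥
    [Ax]  ⊢ p2, p2⊥

Result: YES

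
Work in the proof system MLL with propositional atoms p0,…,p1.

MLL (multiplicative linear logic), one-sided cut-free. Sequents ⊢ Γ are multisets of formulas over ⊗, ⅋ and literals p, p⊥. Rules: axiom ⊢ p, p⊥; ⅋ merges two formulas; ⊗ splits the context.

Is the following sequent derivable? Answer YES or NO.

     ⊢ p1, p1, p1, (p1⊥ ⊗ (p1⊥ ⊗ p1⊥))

Proof tree:
[⊗]  ⊢ p1, p1, p1, (p1⊥ ⊗ (p1⊥ ⊗ p1⊥))
  [Ax]  ⊢ p1, p1⊥
  [⊗]  ⊢ p1, p1, (p1⊥ ⊗ p1⊥)
    [Ax]  ⊢ p1, p1⊥
    [Ax]  ⊢ p1, p1⊥

Result: YES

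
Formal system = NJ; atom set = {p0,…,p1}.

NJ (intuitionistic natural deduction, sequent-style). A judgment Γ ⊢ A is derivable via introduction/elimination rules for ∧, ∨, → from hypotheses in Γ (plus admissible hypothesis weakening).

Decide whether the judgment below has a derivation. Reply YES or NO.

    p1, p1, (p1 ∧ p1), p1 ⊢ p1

Derivation trace:
[Wk] p1, p1, (p1 ∧ p1), p1 ⊢ p1
  [Wk] p1, p1, (p1 ∧ p1) ⊢ p1
    [Wk] p1, p1 ⊢ p1
      [Ax] p1 ⊢ p1

Result: YES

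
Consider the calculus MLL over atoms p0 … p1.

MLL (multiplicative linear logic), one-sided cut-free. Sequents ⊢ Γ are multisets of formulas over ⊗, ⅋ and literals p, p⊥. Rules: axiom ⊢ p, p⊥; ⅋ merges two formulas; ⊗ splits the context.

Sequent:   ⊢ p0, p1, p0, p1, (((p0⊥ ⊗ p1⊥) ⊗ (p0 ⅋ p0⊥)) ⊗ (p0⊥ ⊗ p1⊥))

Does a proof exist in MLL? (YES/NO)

Proof tree:
[⊗]  ⊢ p0, p1, p0, p1, (((p0⊥ ⊗ p1⊥) ⊗ (p0 ⅋ p0⊥)) ⊗ (p0⊥ ⊗ p1⊥))
  [⊗]  ⊢ p0, p1, ((p0⊥ ⊗ p1⊥) ⊗ (p0 ⅋ p0⊥))
    [⊗]  ⊢ p0, p1, (p0⊥ ⊗ p1⊥)
      [Ax]  ⊢ p0, p0⊥
      [Ax]  ⊢ p1, p1⊥
    [⅋]  ⊢ (p0 ⅋ p0⊥)
      [Ax]  ⊢ p0, p0⊥
  [⊗]  ⊢ p0, p1, (p0⊥ ⊗ p1⊥)
    [Ax]  ⊢ p0, p0⊥
    [Ax]  ⊢ p1, p1⊥

Result: YES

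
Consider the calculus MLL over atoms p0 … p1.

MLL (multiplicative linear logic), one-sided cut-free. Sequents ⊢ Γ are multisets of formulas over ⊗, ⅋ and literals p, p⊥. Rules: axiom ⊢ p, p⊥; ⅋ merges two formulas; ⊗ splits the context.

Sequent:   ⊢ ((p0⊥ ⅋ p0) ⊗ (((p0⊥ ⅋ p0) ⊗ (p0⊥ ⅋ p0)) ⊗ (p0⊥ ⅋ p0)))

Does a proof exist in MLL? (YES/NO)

Proof tree:
[⊗]  ⊢ ((p0⊥ ⅋ p0) ⊗ (((p0⊥ ⅋ p0) ⊗ (p0⊥ ⅋ p0)) ⊗ (p0⊥ ⅋ p0)))
  [⅋]  ⊢ (p0⊥ ⅋ p0)
    [Ax]  ⊢ p0, p0⊥
  [⊗]  ⊢ (((p0⊥ ⅋ p0) ⊗ (p0⊥ ⅋ p0)) ⊗ (p0⊥ ⅋ p0))
    [⊗]  ⊢ ((p0⊥ ⅋ p0) ⊗ (p0⊥ ⅋ p0))
      [⅋]  ⊢ (p0⊥ ⅋ p0)
        [Ax]  ⊢ p0, p0⊥
      [⅋]  ⊢ (p0⊥ ⅋ p0)
        [Ax]  ⊢ p0, p0⊥
    [⅋]  ⊢ (p0⊥ ⅋ p0)
      [Ax]  ⊢ p0, p0⊥

Result: YES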